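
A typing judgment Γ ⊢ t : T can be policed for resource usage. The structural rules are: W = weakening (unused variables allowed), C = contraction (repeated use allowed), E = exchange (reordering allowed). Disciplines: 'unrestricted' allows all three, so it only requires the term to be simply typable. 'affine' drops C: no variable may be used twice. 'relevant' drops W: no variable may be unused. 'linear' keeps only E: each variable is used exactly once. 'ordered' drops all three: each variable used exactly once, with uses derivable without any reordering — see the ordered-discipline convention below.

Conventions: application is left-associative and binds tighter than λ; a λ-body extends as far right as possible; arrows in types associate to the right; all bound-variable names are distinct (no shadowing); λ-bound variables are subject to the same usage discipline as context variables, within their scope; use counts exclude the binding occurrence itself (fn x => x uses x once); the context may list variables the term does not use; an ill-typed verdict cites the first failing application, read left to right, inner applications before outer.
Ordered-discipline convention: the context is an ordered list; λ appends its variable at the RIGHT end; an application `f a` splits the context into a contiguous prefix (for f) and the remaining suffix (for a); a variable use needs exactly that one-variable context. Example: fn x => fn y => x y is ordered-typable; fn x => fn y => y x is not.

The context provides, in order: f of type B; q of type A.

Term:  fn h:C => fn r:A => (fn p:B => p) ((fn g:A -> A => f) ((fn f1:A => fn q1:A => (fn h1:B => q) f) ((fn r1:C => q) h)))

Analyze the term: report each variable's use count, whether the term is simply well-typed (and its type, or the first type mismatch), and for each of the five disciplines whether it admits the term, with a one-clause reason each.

usage: f: 2×, q: 2×, h (λ-bound): 1×, r (λ-bound): 0×, p (λ-bound): 1×, g (λ-bound): 0×, f1 (λ-bound): 0×, q1 (λ-bound): 0×, h1 (λ-bound): 0×, r1 (λ-bound): 0×
order of uses: p, f, q, f, q, h
typing: the term checks, with type C -> A -> B
ordered ✗ (repeated use of f ×2, q ×2; unused: r, g, f1, q1, h1, r1 — weakening required)
linear ✗ (repeated use of f ×2, q ×2; unused: r, g, f1, q1, h1, r1 — weakening required)
affine ✗ (repeated use of f ×2, q ×2)
relevant ✗ (unused: r, g, f1, q1, h1, r1 — weakening required)
unrestricted ✓ (type-checks (C -> A -> B) and nothing is barred)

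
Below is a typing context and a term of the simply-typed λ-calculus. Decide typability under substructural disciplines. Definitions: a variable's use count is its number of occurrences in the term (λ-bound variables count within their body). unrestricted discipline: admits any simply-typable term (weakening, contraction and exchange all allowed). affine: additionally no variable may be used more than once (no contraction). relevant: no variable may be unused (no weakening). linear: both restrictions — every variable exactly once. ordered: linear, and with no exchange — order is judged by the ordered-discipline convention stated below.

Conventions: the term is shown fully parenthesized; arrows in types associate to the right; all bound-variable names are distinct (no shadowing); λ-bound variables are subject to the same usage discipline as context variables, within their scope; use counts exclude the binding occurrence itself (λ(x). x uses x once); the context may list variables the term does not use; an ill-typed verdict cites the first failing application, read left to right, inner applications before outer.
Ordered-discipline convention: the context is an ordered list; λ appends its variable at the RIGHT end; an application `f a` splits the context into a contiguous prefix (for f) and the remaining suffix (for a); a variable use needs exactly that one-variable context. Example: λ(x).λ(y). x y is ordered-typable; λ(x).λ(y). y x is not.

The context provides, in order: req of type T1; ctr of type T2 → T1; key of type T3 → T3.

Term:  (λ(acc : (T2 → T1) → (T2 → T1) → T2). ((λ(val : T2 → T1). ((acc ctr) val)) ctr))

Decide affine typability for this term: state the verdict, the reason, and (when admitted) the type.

no — uses contraction: ctr ×2
variable uses: req: 0, ctr: 2, key: 0, acc [bound]: 1, val [bound]: 1
order of uses: acc, ctr, val, ctr
typing: well-typed at ((T2 → T1) → (T2 → T1) → T2) → T2
across the five disciplines: ordered ✗, linear ✗, affine ✗, relevant ✗, unrestricted ✓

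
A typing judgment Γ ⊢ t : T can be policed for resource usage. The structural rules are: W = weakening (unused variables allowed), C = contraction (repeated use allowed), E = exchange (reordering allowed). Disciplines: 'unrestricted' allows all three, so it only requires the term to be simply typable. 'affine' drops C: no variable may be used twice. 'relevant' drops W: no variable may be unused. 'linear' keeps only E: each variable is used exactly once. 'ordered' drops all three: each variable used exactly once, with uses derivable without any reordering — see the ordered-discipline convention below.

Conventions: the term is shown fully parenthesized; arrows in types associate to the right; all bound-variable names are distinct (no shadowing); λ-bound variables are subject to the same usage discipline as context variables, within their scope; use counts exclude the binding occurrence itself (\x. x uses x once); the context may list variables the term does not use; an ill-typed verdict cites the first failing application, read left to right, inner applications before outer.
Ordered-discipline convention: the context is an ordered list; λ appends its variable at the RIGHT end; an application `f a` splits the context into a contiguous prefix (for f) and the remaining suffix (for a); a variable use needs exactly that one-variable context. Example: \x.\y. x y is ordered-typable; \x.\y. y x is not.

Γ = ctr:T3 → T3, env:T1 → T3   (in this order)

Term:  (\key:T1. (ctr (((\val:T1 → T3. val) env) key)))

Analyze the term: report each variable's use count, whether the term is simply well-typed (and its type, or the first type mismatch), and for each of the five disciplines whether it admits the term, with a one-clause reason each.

usage: ctr: 1; env: 1; key (bound): 1; val (bound): 1
order of uses: ctr, val, env, key
typing: ✓ — T1 → T3
ordered: ✓ — single-use (ctr, env, key, val), ordered derivation ok
linear: ✓ — single use per variable (ctr, env, key, val)
affine: ✓ — no duplicate uses among ctr, env, key, val
relevant: ✓ — every one of ctr, env, key, val appears
unrestricted: ✓ — simply typable at T1 → T3; W, C, E all held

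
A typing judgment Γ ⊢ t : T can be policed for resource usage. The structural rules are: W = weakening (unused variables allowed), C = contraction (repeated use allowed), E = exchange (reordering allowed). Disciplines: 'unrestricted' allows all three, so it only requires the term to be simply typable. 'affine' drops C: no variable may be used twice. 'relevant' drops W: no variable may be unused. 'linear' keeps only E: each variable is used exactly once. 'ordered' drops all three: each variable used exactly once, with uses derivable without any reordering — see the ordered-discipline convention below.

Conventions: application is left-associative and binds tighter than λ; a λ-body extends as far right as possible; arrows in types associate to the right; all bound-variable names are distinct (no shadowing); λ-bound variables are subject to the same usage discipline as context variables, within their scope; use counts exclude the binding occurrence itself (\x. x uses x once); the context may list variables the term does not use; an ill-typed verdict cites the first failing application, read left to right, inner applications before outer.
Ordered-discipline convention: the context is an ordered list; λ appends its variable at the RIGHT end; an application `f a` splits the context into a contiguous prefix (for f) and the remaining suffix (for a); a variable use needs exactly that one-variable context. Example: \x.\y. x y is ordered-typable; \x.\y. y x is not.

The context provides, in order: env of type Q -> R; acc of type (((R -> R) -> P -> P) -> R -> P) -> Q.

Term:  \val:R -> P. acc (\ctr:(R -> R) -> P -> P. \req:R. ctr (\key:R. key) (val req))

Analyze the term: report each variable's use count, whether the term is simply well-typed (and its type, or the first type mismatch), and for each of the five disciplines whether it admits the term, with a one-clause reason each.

counts: env=0, acc=1, val (bound)=1, ctr (bound)=1, req (bound)=1, key (bound)=1
left-to-right use order: acc, ctr, key, val, req
typing: ✓ — (R -> P) -> Q
ordered: ✗, unused: env — weakening required
linear: ✗, unused: env — weakening required
affine: ✓, at most one use each (env, acc, val, ctr, req, key)
relevant: ✗, unused: env — weakening required
unrestricted: ✓, type-checks ((R -> P) -> Q) and nothing is barred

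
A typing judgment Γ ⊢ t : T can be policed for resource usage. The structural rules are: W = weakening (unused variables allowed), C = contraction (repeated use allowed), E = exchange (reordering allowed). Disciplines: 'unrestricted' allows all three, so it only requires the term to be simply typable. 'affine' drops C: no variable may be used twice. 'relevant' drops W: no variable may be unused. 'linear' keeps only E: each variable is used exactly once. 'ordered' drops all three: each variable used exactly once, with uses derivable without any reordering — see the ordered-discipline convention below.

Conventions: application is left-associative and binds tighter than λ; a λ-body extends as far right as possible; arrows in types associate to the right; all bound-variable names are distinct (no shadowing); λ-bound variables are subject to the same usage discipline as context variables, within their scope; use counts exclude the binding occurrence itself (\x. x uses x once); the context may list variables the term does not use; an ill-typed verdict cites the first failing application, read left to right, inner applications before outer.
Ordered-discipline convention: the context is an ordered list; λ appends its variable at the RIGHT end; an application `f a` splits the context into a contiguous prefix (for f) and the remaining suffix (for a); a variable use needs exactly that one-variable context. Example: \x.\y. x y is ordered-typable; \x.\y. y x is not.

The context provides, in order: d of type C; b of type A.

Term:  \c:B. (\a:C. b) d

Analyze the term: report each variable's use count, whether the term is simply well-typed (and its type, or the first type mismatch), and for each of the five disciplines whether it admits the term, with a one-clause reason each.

counts: d=1; b=1; c (bound)=0; a (bound)=0
use order (left to right): b, d
typing: well-typed at B → A
ordered: ✗ — unused: c, a — weakening required
linear: ✗ — unused: c, a — weakening required
affine: ✓ — no duplicate uses among d, b, c, a
relevant: ✗ — unused: c, a — weakening required
unrestricted: ✓ — simply typable at B → A; W, C, E all held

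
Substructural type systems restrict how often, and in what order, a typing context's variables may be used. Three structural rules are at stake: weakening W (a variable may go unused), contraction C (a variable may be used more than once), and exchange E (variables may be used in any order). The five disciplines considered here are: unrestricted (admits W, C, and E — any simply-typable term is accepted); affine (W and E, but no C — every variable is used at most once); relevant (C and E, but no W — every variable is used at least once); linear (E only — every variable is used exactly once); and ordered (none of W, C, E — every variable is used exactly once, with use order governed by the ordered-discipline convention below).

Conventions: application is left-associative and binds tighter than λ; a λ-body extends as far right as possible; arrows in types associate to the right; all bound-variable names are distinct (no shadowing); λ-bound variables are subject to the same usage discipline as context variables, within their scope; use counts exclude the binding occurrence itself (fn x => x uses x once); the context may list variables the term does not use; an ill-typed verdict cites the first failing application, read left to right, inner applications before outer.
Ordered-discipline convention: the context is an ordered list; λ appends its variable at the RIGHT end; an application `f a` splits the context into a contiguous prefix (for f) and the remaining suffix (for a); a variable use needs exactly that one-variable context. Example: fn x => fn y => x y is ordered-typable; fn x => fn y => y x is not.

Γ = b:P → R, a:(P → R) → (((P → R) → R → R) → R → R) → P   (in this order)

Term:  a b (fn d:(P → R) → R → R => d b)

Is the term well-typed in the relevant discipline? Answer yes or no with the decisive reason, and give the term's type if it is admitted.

yes — every one of b, a, d appears; term : P
counts: b ×2, a ×1, d (λ-bound) ×1
left-to-right use order: a, b, d, b
typing: well-typed at P
all disciplines: ordered ✗; linear ✗; affine ✗; relevant ✓; unrestricted ✓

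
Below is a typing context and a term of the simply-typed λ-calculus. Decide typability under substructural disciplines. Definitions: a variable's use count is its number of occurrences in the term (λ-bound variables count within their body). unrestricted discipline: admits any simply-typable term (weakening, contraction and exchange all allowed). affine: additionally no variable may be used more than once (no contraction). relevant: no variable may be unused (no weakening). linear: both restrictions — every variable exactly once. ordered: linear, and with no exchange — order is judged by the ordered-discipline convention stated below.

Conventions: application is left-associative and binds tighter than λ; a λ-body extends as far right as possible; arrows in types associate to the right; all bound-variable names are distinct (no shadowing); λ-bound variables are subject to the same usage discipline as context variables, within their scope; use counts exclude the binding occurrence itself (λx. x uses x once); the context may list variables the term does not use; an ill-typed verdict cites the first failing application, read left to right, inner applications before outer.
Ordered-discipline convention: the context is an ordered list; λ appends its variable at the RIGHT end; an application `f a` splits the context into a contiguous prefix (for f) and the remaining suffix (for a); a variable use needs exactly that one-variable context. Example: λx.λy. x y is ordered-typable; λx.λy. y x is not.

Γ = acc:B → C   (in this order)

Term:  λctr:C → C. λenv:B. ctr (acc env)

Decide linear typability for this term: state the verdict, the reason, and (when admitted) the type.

yes — single use per variable (acc, ctr, env); term : (C → C) → B → C
variable uses: acc: 1, ctr (bound): 1, env (bound): 1
uses in reading order: ctr, acc, env
typing: ✓ — (C → C) → B → C
summary: ordered ✗ | linear ✓ | affine ✓ | relevant ✓ | unrestricted ✓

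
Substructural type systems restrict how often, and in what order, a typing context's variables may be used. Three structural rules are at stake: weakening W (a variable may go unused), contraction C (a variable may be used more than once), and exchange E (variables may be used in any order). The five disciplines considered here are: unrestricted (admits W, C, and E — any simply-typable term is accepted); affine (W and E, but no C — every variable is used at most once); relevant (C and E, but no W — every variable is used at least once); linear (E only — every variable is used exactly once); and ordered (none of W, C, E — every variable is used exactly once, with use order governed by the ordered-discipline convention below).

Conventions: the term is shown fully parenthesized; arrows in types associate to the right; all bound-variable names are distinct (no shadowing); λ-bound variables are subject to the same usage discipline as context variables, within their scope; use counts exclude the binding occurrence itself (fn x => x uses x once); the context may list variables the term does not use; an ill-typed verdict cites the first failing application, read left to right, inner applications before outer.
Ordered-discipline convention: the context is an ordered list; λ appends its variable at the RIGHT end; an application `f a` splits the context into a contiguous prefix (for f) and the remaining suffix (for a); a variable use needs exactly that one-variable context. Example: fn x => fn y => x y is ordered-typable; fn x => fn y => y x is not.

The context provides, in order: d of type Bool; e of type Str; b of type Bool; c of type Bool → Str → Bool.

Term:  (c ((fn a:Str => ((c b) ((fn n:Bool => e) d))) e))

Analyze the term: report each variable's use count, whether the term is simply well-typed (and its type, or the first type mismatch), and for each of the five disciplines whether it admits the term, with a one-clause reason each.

use counts: d: 1×; e: 2×; b: 1×; c: 2×; a (bound): 0×; n (bound): 0×
left-to-right use order: c, c, b, e, d, e
typing: well-typed — term : Str → Bool
ordered ✗ (repeated use of e ×2, c ×2; a, n never used (weakening))
linear ✗ (repeated use of e ×2, c ×2; a, n never used (weakening))
affine ✗ (repeated use of e ×2, c ×2)
relevant ✗ (a, n never used (weakening))
unrestricted ✓ (simply typable at Str → Bool; W, C, E all held)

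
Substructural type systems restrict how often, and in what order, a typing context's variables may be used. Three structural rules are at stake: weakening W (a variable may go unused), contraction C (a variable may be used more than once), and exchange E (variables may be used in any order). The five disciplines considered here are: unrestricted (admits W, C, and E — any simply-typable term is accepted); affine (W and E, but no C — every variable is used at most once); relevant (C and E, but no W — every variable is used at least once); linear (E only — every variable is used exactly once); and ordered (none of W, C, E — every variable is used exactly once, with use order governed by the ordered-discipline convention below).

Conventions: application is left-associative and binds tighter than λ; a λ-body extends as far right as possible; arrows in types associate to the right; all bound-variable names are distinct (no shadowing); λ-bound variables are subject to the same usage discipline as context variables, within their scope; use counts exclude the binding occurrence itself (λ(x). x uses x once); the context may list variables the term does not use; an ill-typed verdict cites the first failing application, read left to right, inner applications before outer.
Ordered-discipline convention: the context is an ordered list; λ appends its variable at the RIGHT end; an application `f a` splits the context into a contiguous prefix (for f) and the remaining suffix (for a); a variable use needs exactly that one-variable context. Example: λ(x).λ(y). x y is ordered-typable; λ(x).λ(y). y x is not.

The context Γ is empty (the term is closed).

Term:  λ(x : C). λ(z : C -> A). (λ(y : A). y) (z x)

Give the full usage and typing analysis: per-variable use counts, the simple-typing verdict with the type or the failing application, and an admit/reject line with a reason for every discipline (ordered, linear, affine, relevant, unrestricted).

counts: x (λ-bound): 1×; z (λ-bound): 1×; y (λ-bound): 1×
order of uses: y, z, x
typing: well-typed — term : C -> (C -> A) -> A
ordered: ✗, needs exchange: uses follow y, z, x
linear: ✓, single use per variable (x, z, y)
affine: ✓, none of x, z, y used more than once
relevant: ✓, every one of x, z, y appears
unrestricted: ✓, well-typed at C -> (C -> A) -> A; no restrictions here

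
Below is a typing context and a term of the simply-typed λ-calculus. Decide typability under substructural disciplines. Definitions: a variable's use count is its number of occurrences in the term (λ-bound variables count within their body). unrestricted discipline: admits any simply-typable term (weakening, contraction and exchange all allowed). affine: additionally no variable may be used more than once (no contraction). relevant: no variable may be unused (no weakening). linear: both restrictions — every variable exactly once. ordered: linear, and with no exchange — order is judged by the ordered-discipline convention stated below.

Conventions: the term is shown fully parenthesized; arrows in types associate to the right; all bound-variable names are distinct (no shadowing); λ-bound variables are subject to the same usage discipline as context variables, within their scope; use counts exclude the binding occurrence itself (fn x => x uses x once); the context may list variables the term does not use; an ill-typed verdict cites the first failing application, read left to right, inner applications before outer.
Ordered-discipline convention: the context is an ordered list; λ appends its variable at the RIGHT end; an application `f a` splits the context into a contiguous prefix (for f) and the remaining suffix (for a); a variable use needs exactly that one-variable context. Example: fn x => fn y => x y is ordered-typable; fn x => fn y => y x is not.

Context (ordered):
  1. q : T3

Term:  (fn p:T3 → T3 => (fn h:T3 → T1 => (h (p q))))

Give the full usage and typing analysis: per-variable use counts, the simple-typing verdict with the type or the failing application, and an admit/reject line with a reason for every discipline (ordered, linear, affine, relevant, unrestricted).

usage: q=1; p (λ-bound)=1; h (λ-bound)=1
order of uses: h, p, q
typing: the term checks, with type (T3 → T3) → (T3 → T1) → T1
ordered: ✗, no ordered split (uses run h, p, q)
linear: ✓, exactly-once usage across q, p, h
affine: ✓, none of q, p, h used more than once
relevant: ✓, every one of q, p, h appears
unrestricted: ✓, well-typed at (T3 → T3) → (T3 → T1) → T1; no restrictions here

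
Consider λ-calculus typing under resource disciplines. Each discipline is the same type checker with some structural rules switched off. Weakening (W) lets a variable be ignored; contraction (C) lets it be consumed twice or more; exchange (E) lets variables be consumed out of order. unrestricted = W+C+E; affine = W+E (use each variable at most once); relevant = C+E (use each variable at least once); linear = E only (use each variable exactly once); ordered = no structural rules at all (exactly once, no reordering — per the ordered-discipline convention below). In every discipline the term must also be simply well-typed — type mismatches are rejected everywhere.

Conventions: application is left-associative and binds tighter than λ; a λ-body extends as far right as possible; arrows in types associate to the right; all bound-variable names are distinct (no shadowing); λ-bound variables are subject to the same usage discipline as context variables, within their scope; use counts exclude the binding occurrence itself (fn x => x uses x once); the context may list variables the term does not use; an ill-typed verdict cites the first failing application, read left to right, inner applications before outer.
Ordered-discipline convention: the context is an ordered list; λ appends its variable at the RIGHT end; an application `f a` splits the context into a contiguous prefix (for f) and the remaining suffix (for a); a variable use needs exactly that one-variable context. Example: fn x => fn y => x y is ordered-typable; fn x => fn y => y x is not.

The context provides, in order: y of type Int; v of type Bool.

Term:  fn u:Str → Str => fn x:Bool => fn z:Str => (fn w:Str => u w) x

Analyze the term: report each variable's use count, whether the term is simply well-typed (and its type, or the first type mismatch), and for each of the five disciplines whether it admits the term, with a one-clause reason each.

variable uses: y: 0×, v: 0×, u (bound): 1×, x (bound): 1×, z (bound): 0×, w (bound): 1×
order of uses: u, w, x
typing: ill-typed: an argument Bool mismatches the expected Str
ordered: ✗ — the type mismatch rejects it
linear: ✗ — not simply typable
affine: ✗ — fails simple typing
relevant: ✗ — a type mismatch blocks all five
unrestricted: ✗ — the type mismatch rejects it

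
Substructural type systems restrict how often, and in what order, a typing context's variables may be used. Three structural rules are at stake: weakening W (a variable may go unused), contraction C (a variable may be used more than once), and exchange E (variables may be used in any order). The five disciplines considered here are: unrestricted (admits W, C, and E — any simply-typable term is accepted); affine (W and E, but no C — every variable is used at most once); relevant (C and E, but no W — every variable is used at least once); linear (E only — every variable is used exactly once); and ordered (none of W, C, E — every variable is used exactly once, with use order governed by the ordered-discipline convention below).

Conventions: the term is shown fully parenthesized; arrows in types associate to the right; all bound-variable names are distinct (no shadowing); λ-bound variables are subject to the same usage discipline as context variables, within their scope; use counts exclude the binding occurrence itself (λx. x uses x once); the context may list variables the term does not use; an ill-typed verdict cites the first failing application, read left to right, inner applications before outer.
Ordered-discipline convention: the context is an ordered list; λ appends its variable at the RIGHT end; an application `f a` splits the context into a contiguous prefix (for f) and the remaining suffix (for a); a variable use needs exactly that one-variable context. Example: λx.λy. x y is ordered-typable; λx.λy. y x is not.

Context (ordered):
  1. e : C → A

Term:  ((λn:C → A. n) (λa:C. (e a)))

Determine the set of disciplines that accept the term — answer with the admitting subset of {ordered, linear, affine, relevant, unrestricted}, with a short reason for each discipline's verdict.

admitted in: ordered, linear, affine, relevant, unrestricted
use counts: e: 1×; n (bound): 1×; a (bound): 1×
order of uses: n, e, a
typing: well-typed at C → A
ordered: ✓ — single-use (e, n, a), ordered derivation ok
linear: ✓ — each of e, n, a used exactly once
affine: ✓ — none of e, n, a used more than once
relevant: ✓ — every one of e, n, a appears
unrestricted: ✓ — simply typable at C → A; W, C, E all held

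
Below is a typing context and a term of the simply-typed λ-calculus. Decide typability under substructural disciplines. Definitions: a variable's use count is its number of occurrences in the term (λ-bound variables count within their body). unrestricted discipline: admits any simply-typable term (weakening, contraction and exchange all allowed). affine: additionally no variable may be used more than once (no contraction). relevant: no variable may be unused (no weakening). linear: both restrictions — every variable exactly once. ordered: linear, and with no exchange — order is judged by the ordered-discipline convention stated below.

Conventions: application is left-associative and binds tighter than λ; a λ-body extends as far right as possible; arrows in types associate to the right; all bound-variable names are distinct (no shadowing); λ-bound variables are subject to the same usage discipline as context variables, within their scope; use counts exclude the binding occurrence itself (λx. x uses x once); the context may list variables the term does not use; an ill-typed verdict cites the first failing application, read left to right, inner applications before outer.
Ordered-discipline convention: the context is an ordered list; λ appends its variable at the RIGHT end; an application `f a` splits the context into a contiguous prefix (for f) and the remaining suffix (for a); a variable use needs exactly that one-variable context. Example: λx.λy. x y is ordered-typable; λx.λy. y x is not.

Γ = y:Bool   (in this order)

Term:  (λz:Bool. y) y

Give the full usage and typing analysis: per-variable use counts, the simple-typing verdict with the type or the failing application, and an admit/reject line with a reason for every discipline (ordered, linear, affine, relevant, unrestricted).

usage: y=2, z (bound)=0
use order (left to right): y, y
typing: ✓ — Bool
ordered: ✗ — y ×2 used more than once (contraction); unused: z — weakening required
linear: ✗ — y ×2 used more than once (contraction); unused: z — weakening required
affine: ✗ — y ×2 used more than once (contraction)
relevant: ✗ — unused: z — weakening required
unrestricted: ✓ — simply typable at Bool; W, C, E all held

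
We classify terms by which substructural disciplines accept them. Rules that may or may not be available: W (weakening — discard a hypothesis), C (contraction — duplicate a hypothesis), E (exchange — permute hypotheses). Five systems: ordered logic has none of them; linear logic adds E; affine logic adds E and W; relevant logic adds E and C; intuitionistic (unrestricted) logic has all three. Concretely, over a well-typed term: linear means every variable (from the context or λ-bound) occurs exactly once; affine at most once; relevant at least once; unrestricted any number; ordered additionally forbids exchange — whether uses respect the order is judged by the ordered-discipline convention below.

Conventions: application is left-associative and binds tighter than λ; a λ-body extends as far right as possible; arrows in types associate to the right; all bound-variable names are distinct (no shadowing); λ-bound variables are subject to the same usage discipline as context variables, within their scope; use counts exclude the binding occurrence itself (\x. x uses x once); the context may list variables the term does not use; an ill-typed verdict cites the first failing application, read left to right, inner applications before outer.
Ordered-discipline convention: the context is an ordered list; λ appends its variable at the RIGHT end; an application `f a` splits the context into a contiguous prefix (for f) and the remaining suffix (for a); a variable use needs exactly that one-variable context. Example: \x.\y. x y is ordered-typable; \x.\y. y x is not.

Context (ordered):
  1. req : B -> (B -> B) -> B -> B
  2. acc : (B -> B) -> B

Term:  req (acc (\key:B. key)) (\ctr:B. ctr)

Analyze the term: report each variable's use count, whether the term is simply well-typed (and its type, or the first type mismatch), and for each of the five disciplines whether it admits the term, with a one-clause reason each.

usage: req ×1, acc ×1, key (λ-bound) ×1, ctr (λ-bound) ×1
uses in reading order: req, acc, key, ctr
typing: well-typed — term : B -> B
ordered: ✓ — req, acc, key, ctr: once each, no exchange needed
linear: ✓ — exactly-once usage across req, acc, key, ctr
affine: ✓ — none of req, acc, key, ctr used more than once
relevant: ✓ — none of req, acc, key, ctr goes unused
unrestricted: ✓ — typability at B -> B is all that's needed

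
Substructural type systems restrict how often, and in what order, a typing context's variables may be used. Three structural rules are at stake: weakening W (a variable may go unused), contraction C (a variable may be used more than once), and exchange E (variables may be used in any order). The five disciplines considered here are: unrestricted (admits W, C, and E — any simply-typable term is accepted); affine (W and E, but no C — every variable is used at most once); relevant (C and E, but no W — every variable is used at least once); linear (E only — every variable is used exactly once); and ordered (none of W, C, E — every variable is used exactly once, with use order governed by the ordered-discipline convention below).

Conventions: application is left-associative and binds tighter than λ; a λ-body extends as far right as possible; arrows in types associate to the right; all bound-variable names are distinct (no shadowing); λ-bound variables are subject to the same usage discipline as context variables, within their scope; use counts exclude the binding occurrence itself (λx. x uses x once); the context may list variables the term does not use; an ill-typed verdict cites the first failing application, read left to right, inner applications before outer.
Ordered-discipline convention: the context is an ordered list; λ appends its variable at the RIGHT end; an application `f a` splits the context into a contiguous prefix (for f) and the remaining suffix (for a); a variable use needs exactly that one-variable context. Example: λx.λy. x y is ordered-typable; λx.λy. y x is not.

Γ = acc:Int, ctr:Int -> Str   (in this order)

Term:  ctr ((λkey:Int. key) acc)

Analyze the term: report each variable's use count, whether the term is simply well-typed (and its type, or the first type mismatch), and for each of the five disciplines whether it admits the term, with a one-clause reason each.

use counts: acc=1, ctr=1, key [bound]=1
left-to-right use order: ctr, key, acc
typing: the term checks, with type Str
ordered: ✗, no ordered split (uses run ctr, key, acc)
linear: ✓, exactly-once usage across acc, ctr, key
affine: ✓, no duplicate uses among acc, ctr, key
relevant: ✓, at least one use each (acc, ctr, key)
unrestricted: ✓, simply typable at Str; W, C, E all held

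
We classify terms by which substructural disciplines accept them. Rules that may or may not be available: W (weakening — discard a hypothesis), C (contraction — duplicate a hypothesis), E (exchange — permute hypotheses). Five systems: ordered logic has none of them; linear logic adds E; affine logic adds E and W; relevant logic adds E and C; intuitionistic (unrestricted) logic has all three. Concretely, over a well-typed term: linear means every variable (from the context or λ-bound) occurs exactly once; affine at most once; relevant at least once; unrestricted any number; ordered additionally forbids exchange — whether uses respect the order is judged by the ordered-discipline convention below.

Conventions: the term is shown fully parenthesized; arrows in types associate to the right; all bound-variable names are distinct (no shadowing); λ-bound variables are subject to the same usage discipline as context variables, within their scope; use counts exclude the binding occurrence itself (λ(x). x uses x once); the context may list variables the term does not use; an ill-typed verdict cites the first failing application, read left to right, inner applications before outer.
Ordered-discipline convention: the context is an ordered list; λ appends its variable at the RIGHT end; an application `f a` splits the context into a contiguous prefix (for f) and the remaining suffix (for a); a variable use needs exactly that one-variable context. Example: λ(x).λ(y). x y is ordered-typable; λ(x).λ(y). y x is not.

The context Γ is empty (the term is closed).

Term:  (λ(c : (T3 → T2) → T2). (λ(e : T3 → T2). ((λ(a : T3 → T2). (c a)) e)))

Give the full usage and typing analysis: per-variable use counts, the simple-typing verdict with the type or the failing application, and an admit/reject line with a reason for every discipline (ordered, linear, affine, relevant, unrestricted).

counts: c [bound]: 1×, e [bound]: 1×, a [bound]: 1×
use order (left to right): c, a, e
typing: well-typed — term : ((T3 → T2) → T2) → (T3 → T2) → T2
ordered: ✓, single-use (c, e, a), ordered derivation ok
linear: ✓, c, e, a: one use apiece
affine: ✓, no duplicate uses among c, e, a
relevant: ✓, every one of c, e, a appears
unrestricted: ✓, typability at ((T3 → T2) → T2) → (T3 → T2) → T2 is all that's needed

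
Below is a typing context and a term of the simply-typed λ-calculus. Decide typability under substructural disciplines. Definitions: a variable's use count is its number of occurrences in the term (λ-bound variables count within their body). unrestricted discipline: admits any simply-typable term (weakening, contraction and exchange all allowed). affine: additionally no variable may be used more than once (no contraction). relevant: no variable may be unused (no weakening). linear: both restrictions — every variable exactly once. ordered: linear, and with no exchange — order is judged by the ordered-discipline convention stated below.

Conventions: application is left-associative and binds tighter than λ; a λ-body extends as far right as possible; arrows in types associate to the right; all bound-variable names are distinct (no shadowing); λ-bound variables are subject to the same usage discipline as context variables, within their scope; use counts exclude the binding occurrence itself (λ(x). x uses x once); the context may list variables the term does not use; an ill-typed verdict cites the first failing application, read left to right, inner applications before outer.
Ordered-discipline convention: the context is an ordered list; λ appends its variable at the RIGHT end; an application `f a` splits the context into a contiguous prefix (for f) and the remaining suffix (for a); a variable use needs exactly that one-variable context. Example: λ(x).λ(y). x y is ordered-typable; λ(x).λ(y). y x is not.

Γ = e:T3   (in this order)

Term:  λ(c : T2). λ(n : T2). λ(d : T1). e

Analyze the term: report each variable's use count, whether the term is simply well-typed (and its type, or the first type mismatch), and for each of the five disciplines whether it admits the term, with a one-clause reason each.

usage: e: 1; c (λ-bound): 0; n (λ-bound): 0; d (λ-bound): 0
use order (left to right): e
typing: ✓ — T2 → T2 → T1 → T3
ordered ✗ (c, n, d never used (weakening))
linear ✗ (c, n, d never used (weakening))
affine ✓ (e, c, n, d: no repeats, contraction unneeded)
relevant ✗ (c, n, d never used (weakening))
unrestricted ✓ (well-typed at T2 → T2 → T1 → T3; no restrictions here)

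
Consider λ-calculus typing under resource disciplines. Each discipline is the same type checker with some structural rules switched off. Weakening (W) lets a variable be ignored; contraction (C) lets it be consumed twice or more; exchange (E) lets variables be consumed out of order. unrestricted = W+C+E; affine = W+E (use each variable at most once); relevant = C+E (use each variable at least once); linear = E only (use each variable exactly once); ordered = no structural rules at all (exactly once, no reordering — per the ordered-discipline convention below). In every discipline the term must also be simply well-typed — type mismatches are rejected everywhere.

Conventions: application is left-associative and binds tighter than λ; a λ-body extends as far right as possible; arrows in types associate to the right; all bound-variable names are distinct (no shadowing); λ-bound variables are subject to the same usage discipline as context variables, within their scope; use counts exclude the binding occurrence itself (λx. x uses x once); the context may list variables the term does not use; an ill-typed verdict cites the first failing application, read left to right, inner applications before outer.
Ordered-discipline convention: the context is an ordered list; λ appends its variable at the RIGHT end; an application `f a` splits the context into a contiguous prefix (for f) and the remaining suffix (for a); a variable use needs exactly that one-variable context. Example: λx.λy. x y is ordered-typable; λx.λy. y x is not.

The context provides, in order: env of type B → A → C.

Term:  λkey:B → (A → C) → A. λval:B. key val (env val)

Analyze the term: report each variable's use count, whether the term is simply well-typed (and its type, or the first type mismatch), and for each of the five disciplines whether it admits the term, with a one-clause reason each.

variable uses: env ×1, key (bound) ×1, val (bound) ×2
left-to-right use order: key, val, env, val
typing: the term checks, with type (B → (A → C) → A) → B → A
ordered ✗ (uses contraction: val ×2)
linear ✗ (uses contraction: val ×2)
affine ✗ (uses contraction: val ×2)
relevant ✓ (every one of env, key, val appears)
unrestricted ✓ (simply typable at (B → (A → C) → A) → B → A; W, C, E all held)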